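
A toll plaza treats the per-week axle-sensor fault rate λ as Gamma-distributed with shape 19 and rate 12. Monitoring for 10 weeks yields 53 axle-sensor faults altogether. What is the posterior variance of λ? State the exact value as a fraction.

18/121

Total count 53 over total exposure 10 weeks.
Conjugate update: add total count to the shape and total exposure to the rate, giving Gamma(72, 22).
Posterior variance = α'/β'² = 72/484 = 18/121.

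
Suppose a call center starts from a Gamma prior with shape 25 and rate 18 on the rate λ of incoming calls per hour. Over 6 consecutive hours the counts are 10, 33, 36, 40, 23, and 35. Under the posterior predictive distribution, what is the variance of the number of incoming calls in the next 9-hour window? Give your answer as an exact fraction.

Total count: 10 + 33 + 36 + 40 + 23 + 35 = 177.
Total exposure: 6 hours.
Conjugate update: add total count to the shape and total exposure to the rate, giving Gamma(202, 24).
The posterior predictive for a window of length T is Negative Binomial with variance T·α'·(β'+T)/β'² = 9·202·33/576 = 3333/32.

3333/32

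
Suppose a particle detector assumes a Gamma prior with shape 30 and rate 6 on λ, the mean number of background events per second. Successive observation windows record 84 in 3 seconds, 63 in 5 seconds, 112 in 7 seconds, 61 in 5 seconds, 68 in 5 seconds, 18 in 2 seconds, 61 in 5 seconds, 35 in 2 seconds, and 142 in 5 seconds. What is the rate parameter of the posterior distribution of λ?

Total count: 84 + 63 + 112 + 61 + 68 + 18 + 61 + 35 + 142 = 644.
Total exposure: 3 + 5 + 7 + 5 + 5 + 2 + 5 + 2 + 5 = 39 seconds.
Gamma(α, β) with Poisson data over total exposure Σt gives posterior Gamma(α+Σx, β+Σt) = Gamma(674, 45).

45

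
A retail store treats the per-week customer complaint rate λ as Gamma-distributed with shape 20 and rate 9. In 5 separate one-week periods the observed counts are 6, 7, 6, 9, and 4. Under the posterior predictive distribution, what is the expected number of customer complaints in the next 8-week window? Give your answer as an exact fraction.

208/7

Total count: 6 + 7 + 6 + 9 + 4 = 32.
Total exposure: 5 weeks.
Conjugate update: add total count to the shape and total exposure to the rate, giving Gamma(52, 14).
Predictive mean over an 8-week window = T·E[λ|data] = 8·52/14 = 208/7.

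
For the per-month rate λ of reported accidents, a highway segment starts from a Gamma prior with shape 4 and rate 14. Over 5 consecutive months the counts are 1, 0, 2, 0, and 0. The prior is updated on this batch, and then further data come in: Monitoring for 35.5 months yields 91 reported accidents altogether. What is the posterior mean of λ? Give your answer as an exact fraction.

Total count: 1 + 0 + 2 + 0 + 0 = 3.
Total exposure: 5 months.
After the first batch: Gamma(4 + 3, 14 + 5) = Gamma(7, 19).
Total count 91 over total exposure 35.5 months.
After the second batch: Gamma(7 + 91, 19 + 35.5) = Gamma(98, 109/2).
Posterior mean = α'/β' = 98/(109/2) = 196/109.

196/109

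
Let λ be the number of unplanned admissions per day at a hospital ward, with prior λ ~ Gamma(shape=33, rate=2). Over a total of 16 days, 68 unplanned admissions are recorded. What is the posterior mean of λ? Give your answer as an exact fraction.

101/18

Total count 68 over total exposure 16 days.
Gamma(α, β) with Poisson data over total exposure Σt gives posterior Gamma(α+Σx, β+Σt) = Gamma(101, 18).
Posterior mean = α'/β' = 101/18.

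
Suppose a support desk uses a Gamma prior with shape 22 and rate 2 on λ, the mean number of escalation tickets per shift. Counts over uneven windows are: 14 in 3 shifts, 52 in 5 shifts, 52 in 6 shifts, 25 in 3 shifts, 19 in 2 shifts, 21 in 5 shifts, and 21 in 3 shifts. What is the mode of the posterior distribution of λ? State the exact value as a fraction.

Total count: 14 + 52 + 52 + 25 + 19 + 21 + 21 = 204.
Total exposure: 3 + 5 + 6 + 3 + 2 + 5 + 3 = 27 shifts.
Posterior: α' = 22 + 204 = 226, β' = 2 + 27 = 29.
Posterior mode = (α'−1)/β' = 225/29.

225/29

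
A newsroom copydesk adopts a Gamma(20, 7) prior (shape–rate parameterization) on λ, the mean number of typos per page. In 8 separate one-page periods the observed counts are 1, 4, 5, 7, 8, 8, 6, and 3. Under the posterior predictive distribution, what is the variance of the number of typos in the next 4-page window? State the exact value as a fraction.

4712/225

Total count: 1 + 4 + 5 + 7 + 8 + 8 + 6 + 3 = 42.
Total exposure: 8 pages.
The Gamma prior is conjugate for the Poisson rate, so λ | data ~ Gamma(20+42, 7+8) = Gamma(62, 15).
The posterior predictive for a window of length T is Negative Binomial with variance T·α'·(β'+T)/β'² = 4·62·19/225 = 4712/225.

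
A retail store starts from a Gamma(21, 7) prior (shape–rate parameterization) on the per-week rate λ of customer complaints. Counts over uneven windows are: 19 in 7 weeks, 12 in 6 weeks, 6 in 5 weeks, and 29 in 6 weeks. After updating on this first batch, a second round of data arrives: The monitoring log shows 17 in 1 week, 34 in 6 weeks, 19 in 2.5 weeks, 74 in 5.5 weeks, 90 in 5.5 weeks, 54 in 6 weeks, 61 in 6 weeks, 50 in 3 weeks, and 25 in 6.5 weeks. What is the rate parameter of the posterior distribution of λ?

73

Total count: 19 + 12 + 6 + 29 = 66.
Total exposure: 7 + 6 + 5 + 6 = 24 weeks.
After the first batch: Gamma(21 + 66, 7 + 24) = Gamma(87, 31).
Total count: 17 + 34 + 19 + 74 + 90 + 54 + 61 + 50 + 25 = 424.
Total exposure: 1 + 6 + 2.5 + 5.5 + 5.5 + 6 + 6 + 3 + 6.5 = 42 weeks.
After the second batch: Gamma(87 + 424, 31 + 42) = Gamma(511, 73).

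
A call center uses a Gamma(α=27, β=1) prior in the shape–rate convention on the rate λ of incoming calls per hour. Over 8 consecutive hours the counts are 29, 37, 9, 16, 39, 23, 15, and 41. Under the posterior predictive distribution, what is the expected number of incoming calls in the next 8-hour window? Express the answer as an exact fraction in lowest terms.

Total count: 29 + 37 + 9 + 16 + 39 + 23 + 15 + 41 = 209.
Total exposure: 8 hours.
Posterior: α' = 27 + 209 = 236, β' = 1 + 8 = 9.
Predictive mean over an 8-hour window = T·E[λ|data] = 8·236/9 = 1888/9.

1888/9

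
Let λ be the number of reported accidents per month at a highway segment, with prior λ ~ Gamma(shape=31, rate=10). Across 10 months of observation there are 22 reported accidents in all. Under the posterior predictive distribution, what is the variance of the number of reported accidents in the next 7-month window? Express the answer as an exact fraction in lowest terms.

Total count 22 over total exposure 10 months.
Conjugate update: add total count to the shape and total exposure to the rate, giving Gamma(53, 20).
The posterior predictive for a window of length T is Negative Binomial with variance T·α'·(β'+T)/β'² = 7·53·27/400 = 10017/400.

10017/400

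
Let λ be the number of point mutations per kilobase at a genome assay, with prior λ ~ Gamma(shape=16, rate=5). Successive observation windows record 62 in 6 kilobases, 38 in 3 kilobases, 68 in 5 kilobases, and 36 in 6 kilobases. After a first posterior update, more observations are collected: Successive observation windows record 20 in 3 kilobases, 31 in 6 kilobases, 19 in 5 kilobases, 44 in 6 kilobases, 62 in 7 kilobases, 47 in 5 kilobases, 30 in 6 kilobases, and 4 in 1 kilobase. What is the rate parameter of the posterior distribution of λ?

Total count: 62 + 38 + 68 + 36 = 204.
Total exposure: 6 + 3 + 5 + 6 = 20 kilobases.
After the first batch: Gamma(16 + 204, 5 + 20) = Gamma(220, 25).
Total count: 20 + 31 + 19 + 44 + 62 + 47 + 30 + 4 = 257.
Total exposure: 3 + 6 + 5 + 6 + 7 + 5 + 6 + 1 = 39 kilobases.
After the second batch: Gamma(220 + 257, 25 + 39) = Gamma(477, 64).

64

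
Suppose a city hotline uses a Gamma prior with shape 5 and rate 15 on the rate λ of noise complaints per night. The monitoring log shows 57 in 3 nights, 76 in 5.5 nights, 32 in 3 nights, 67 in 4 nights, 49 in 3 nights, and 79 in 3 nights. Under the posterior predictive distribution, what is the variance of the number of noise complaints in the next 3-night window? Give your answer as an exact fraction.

2370/73

Total count: 57 + 76 + 32 + 67 + 49 + 79 = 360.
Total exposure: 3 + 5.5 + 3 + 4 + 3 + 3 = 21.5 nights.
The Gamma prior is conjugate for the Poisson rate, so λ | data ~ Gamma(5+360, 15+21.5) = Gamma(365, 73/2).
The posterior predictive for a window of length T is Negative Binomial with variance T·α'·(β'+T)/β'² = 3·365·(79/2)/(5329/4) = 2370/73.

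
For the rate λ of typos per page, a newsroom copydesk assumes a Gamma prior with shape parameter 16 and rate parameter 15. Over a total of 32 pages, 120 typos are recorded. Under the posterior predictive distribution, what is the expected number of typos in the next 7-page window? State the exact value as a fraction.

Total count 120 over total exposure 32 pages.
The Gamma prior is conjugate for the Poisson rate, so λ | data ~ Gamma(16+120, 15+32) = Gamma(136, 47).
Predictive mean over a 7-page window = T·E[λ|data] = 7·136/47 = 952/47.

952/47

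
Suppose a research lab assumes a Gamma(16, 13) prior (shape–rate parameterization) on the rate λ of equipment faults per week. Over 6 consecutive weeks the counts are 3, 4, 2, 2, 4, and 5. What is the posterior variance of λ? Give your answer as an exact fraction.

Total count: 3 + 4 + 2 + 2 + 4 + 5 = 20.
Total exposure: 6 weeks.
Gamma(α, β) with Poisson data over total exposure Σt gives posterior Gamma(α+Σx, β+Σt) = Gamma(36, 19).
Posterior variance = α'/β'² = 36/361.

36/361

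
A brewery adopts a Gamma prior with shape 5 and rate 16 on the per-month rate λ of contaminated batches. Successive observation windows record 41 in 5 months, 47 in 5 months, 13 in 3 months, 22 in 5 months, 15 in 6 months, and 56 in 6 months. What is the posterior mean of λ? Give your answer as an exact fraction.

199/46

Total count: 41 + 47 + 13 + 22 + 15 + 56 = 194.
Total exposure: 5 + 5 + 3 + 5 + 6 + 6 = 30 months.
By Gamma–Poisson conjugacy, the posterior is Gamma(α + Σx, β + Σt) = Gamma(5 + 194, 16 + 30) = Gamma(199, 46).
Posterior mean = α'/β' = 199/46.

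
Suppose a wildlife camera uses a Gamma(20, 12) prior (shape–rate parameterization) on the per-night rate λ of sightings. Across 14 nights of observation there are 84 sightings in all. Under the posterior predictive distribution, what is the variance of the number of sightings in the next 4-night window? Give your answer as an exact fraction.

240/13

Total count 84 over total exposure 14 nights.
Conjugate update: add total count to the shape and total exposure to the rate, giving Gamma(104, 26).
The posterior predictive for a window of length T is Negative Binomial with variance T·α'·(β'+T)/β'² = 4·104·30/676 = 240/13.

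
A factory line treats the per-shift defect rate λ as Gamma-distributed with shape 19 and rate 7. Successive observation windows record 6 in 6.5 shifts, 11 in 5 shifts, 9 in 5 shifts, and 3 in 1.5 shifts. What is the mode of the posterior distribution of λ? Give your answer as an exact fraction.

Total count: 6 + 11 + 9 + 3 = 29.
Total exposure: 6.5 + 5 + 5 + 1.5 = 18 shifts.
The Gamma prior is conjugate for the Poisson rate, so λ | data ~ Gamma(19+29, 7+18) = Gamma(48, 25).
Posterior mode = (α'−1)/β' = 47/25.

47/25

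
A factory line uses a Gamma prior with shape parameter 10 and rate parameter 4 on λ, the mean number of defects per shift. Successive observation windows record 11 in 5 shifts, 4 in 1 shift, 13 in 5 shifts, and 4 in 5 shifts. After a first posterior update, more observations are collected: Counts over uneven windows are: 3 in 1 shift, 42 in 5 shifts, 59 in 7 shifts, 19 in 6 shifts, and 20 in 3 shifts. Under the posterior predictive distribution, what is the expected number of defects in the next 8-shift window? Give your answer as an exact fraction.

Total count: 11 + 4 + 13 + 4 = 32.
Total exposure: 5 + 1 + 5 + 5 = 16 shifts.
After the first batch: Gamma(10 + 32, 4 + 16) = Gamma(42, 20).
Total count: 3 + 42 + 59 + 19 + 20 = 143.
Total exposure: 1 + 5 + 7 + 6 + 3 = 22 shifts.
After the second batch: Gamma(42 + 143, 20 + 22) = Gamma(185, 42).
Predictive mean over an 8-shift window = T·E[λ|data] = 8·185/42 = 740/21.

740/21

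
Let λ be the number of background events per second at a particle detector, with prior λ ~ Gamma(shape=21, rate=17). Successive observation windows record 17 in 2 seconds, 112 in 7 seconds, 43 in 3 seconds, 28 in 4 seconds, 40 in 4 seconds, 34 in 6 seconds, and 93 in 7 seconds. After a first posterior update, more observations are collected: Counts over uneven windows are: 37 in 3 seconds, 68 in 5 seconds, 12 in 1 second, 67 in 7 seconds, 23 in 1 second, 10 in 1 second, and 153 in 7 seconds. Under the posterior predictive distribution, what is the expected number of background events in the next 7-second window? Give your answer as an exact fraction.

Total count: 17 + 112 + 43 + 28 + 40 + 34 + 93 = 367.
Total exposure: 2 + 7 + 3 + 4 + 4 + 6 + 7 = 33 seconds.
After the first batch: Gamma(21 + 367, 17 + 33) = Gamma(388, 50).
Total count: 37 + 68 + 12 + 67 + 23 + 10 + 153 = 370.
Total exposure: 3 + 5 + 1 + 7 + 1 + 1 + 7 = 25 seconds.
After the second batch: Gamma(388 + 370, 50 + 25) = Gamma(758, 75).
Predictive mean over a 7-second window = T·E[λ|data] = 7·758/75 = 5306/75.

5306/75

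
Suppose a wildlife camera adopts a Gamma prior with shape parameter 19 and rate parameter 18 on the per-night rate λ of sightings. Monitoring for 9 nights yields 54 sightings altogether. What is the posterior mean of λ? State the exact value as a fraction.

Total count 54 over total exposure 9 nights.
Gamma(α, β) with Poisson data over total exposure Σt gives posterior Gamma(α+Σx, β+Σt) = Gamma(73, 27).
Posterior mean = α'/β' = 73/27.

73/27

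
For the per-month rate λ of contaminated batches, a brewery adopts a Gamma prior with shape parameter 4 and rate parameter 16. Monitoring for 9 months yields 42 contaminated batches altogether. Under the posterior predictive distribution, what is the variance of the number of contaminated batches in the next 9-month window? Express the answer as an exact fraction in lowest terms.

Total count 42 over total exposure 9 months.
The Gamma prior is conjugate for the Poisson rate, so λ | data ~ Gamma(4+42, 16+9) = Gamma(46, 25).
The posterior predictive for a window of length T is Negative Binomial with variance T·α'·(β'+T)/β'² = 9·46·34/625 = 14076/625.

14076/625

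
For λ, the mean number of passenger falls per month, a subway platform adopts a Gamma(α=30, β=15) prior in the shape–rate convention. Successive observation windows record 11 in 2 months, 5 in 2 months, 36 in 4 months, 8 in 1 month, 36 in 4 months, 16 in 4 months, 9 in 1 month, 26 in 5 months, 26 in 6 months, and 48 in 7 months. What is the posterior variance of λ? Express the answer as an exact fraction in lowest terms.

251/2601

Total count: 11 + 5 + 36 + 8 + 36 + 16 + 9 + 26 + 26 + 48 = 221.
Total exposure: 2 + 2 + 4 + 1 + 4 + 4 + 1 + 5 + 6 + 7 = 36 months.
The Gamma prior is conjugate for the Poisson rate, so λ | data ~ Gamma(30+221, 15+36) = Gamma(251, 51).
Posterior variance = α'/β'² = 251/2601.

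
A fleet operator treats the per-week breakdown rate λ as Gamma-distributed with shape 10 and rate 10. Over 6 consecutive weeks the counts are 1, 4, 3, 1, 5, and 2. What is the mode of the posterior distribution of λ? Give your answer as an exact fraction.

Total count: 1 + 4 + 3 + 1 + 5 + 2 = 16.
Total exposure: 6 weeks.
The Gamma prior is conjugate for the Poisson rate, so λ | data ~ Gamma(10+16, 10+6) = Gamma(26, 16).
Posterior mode = (α'−1)/β' = 25/16.

25/16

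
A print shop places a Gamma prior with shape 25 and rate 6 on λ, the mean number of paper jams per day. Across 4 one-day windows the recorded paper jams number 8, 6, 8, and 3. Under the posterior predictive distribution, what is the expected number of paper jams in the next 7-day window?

Total count: 8 + 6 + 8 + 3 = 25.
Total exposure: 4 days.
The Gamma prior is conjugate for the Poisson rate, so λ | data ~ Gamma(25+25, 6+4) = Gamma(50, 10).
Predictive mean over a 7-day window = T·E[λ|data] = 7·50/10 = 35.

35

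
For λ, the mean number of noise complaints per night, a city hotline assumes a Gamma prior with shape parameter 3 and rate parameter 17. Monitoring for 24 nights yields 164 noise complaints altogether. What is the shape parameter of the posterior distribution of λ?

Total count 164 over total exposure 24 nights.
Gamma(α, β) with Poisson data over total exposure Σt gives posterior Gamma(α+Σx, β+Σt) = Gamma(167, 41).

167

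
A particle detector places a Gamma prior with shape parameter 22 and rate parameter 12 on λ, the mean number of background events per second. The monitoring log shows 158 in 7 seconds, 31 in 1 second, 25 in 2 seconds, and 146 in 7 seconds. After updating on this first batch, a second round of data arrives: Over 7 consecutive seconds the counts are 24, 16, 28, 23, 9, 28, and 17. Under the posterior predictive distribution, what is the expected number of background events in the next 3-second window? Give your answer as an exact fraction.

Total count: 158 + 31 + 25 + 146 = 360.
Total exposure: 7 + 1 + 2 + 7 = 17 seconds.
After the first batch: Gamma(22 + 360, 12 + 17) = Gamma(382, 29).
Total count: 24 + 16 + 28 + 23 + 9 + 28 + 17 = 145.
Total exposure: 7 seconds.
After the second batch: Gamma(382 + 145, 29 + 7) = Gamma(527, 36).
Predictive mean over a 3-second window = T·E[λ|data] = 3·527/36 = 527/12.

527/12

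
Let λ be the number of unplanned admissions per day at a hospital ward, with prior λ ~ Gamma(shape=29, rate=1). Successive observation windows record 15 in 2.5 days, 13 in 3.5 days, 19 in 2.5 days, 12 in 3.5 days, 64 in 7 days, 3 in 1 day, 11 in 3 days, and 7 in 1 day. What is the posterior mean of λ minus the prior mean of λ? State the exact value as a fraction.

Total count: 15 + 13 + 19 + 12 + 64 + 3 + 11 + 7 = 144.
Total exposure: 2.5 + 3.5 + 2.5 + 3.5 + 7 + 1 + 3 + 1 = 24 days.
Gamma(α, β) with Poisson data over total exposure Σt gives posterior Gamma(α+Σx, β+Σt) = Gamma(173, 25).
Posterior mean = 173/25 = 173/25; prior mean = 29/1 = 29. Difference = 173/25 − 29 = -552/25.

-552/25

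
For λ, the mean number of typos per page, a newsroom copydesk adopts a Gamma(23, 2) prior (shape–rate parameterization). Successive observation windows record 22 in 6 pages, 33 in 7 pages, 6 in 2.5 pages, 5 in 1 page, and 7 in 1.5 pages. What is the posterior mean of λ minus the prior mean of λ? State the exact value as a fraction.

Total count: 22 + 33 + 6 + 5 + 7 = 73.
Total exposure: 6 + 7 + 2.5 + 1 + 1.5 = 18 pages.
By Gamma–Poisson conjugacy, the posterior is Gamma(α + Σx, β + Σt) = Gamma(23 + 73, 2 + 18) = Gamma(96, 20).
Posterior mean = 96/20 = 24/5; prior mean = 23/2 = 23/2. Difference = 24/5 − 23/2 = -67/10.

-67/10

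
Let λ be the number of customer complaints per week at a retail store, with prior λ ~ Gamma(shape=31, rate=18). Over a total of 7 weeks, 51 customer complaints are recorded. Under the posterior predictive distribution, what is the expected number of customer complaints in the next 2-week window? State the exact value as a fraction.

164/25

Total count 51 over total exposure 7 weeks.
The Gamma prior is conjugate for the Poisson rate, so λ | data ~ Gamma(31+51, 18+7) = Gamma(82, 25).
Predictive mean over a 2-week window = T·E[λ|data] = 2·82/25 = 164/25.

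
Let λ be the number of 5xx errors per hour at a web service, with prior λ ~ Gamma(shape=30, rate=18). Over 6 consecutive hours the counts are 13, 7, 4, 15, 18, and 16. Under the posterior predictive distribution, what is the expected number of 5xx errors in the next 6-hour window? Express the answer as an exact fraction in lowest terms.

103/4

Total count: 13 + 7 + 4 + 15 + 18 + 16 = 73.
Total exposure: 6 hours.
Posterior: α' = 30 + 73 = 103, β' = 18 + 6 = 24.
Predictive mean over a 6-hour window = T·E[λ|data] = 6·103/24 = 103/4.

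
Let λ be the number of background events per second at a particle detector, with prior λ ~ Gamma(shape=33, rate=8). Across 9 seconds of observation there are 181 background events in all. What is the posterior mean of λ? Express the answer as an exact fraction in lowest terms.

214/17

Total count 181 over total exposure 9 seconds.
Gamma(α, β) with Poisson data over total exposure Σt gives posterior Gamma(α+Σx, β+Σt) = Gamma(214, 17).
Posterior mean = α'/β' = 214/17.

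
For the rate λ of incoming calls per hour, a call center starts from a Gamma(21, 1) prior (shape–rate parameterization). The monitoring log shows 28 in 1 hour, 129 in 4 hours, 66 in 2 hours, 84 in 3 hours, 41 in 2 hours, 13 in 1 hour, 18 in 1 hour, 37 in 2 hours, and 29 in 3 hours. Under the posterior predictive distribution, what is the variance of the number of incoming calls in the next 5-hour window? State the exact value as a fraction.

Total count: 28 + 129 + 66 + 84 + 41 + 13 + 18 + 37 + 29 = 445.
Total exposure: 1 + 4 + 2 + 3 + 2 + 1 + 1 + 2 + 3 = 19 hours.
Gamma(α, β) with Poisson data over total exposure Σt gives posterior Gamma(α+Σx, β+Σt) = Gamma(466, 20).
The posterior predictive for a window of length T is Negative Binomial with variance T·α'·(β'+T)/β'² = 5·466·25/400 = 1165/8.

1165/8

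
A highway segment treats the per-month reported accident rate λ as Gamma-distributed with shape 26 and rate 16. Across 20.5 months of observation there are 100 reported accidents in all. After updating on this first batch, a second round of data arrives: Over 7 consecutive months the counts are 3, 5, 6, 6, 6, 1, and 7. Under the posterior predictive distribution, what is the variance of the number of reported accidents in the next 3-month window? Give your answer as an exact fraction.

Total count 100 over total exposure 20.5 months.
After the first batch: Gamma(26 + 100, 16 + 20.5) = Gamma(126, 73/2).
Total count: 3 + 5 + 6 + 6 + 6 + 1 + 7 = 34.
Total exposure: 7 months.
After the second batch: Gamma(126 + 34, 73/2 + 7) = Gamma(160, 87/2).
The posterior predictive for a window of length T is Negative Binomial with variance T·α'·(β'+T)/β'² = 3·160·(93/2)/(7569/4) = 9920/841.

9920/841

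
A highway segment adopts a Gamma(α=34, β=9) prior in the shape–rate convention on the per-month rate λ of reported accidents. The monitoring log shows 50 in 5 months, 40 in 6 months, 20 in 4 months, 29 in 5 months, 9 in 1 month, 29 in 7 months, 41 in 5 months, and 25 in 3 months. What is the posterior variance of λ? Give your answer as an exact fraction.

277/2025

Total count: 50 + 40 + 20 + 29 + 9 + 29 + 41 + 25 = 243.
Total exposure: 5 + 6 + 4 + 5 + 1 + 7 + 5 + 3 = 36 months.
By Gamma–Poisson conjugacy, the posterior is Gamma(α + Σx, β + Σt) = Gamma(34 + 243, 9 + 36) = Gamma(277, 45).
Posterior variance = α'/β'² = 277/2025.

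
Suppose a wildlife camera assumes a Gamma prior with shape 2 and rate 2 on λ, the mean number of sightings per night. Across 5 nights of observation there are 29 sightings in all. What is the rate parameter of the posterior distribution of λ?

7

Total count 29 over total exposure 5 nights.
By Gamma–Poisson conjugacy, the posterior is Gamma(α + Σx, β + Σt) = Gamma(2 + 29, 2 + 5) = Gamma(31, 7).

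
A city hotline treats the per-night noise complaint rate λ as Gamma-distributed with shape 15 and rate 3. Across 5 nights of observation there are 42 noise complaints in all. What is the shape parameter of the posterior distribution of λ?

57

Total count 42 over total exposure 5 nights.
Gamma(α, β) with Poisson data over total exposure Σt gives posterior Gamma(α+Σx, β+Σt) = Gamma(57, 8).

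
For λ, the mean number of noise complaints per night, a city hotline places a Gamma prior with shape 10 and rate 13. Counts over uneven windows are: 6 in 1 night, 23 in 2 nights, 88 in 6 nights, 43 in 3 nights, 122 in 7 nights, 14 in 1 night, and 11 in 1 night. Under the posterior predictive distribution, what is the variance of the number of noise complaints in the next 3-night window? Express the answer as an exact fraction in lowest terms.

Total count: 6 + 23 + 88 + 43 + 122 + 14 + 11 = 307.
Total exposure: 1 + 2 + 6 + 3 + 7 + 1 + 1 = 21 nights.
The Gamma prior is conjugate for the Poisson rate, so λ | data ~ Gamma(10+307, 13+21) = Gamma(317, 34).
The posterior predictive for a window of length T is Negative Binomial with variance T·α'·(β'+T)/β'² = 3·317·37/1156 = 35187/1156.

35187/1156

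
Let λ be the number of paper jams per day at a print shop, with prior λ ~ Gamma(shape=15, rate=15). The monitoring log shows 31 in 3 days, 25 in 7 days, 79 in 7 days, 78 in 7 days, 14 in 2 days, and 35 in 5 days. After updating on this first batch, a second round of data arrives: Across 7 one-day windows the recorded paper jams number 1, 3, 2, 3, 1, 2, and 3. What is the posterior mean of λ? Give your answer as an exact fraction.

Total count: 31 + 25 + 79 + 78 + 14 + 35 = 262.
Total exposure: 3 + 7 + 7 + 7 + 2 + 5 = 31 days.
After the first batch: Gamma(15 + 262, 15 + 31) = Gamma(277, 46).
Total count: 1 + 3 + 2 + 3 + 1 + 2 + 3 = 15.
Total exposure: 7 days.
After the second batch: Gamma(277 + 15, 46 + 7) = Gamma(292, 53).
Posterior mean = α'/β' = 292/53.

292/53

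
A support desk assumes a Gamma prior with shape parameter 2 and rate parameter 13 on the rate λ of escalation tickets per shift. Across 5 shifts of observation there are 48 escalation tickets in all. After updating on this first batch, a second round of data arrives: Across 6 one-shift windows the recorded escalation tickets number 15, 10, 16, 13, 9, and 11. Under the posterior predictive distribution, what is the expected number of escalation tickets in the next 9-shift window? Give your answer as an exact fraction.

Total count 48 over total exposure 5 shifts.
After the first batch: Gamma(2 + 48, 13 + 5) = Gamma(50, 18).
Total count: 15 + 10 + 16 + 13 + 9 + 11 = 74.
Total exposure: 6 shifts.
After the second batch: Gamma(50 + 74, 18 + 6) = Gamma(124, 24).
Predictive mean over a 9-shift window = T·E[λ|data] = 9·124/24 = 93/2.

93/2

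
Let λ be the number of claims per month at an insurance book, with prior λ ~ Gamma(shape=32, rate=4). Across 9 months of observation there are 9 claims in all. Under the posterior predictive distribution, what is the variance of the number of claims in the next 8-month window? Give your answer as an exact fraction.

Total count 9 over total exposure 9 months.
The Gamma prior is conjugate for the Poisson rate, so λ | data ~ Gamma(32+9, 4+9) = Gamma(41, 13).
The posterior predictive for a window of length T is Negative Binomial with variance T·α'·(β'+T)/β'² = 8·41·21/169 = 6888/169.

6888/169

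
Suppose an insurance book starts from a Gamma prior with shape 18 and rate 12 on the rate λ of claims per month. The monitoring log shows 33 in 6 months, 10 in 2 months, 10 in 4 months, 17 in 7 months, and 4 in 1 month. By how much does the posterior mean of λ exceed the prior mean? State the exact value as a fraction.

11/8

Total count: 33 + 10 + 10 + 17 + 4 = 74.
Total exposure: 6 + 2 + 4 + 7 + 1 = 20 months.
Conjugate update: add total count to the shape and total exposure to the rate, giving Gamma(92, 32).
Posterior mean = 92/32 = 23/8; prior mean = 18/12 = 3/2. Difference = 23/8 − 3/2 = 11/8.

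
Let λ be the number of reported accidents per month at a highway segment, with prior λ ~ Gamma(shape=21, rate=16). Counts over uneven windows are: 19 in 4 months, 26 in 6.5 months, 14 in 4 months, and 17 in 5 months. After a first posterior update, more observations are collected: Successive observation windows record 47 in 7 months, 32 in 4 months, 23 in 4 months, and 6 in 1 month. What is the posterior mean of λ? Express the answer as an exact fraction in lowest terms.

Total count: 19 + 26 + 14 + 17 = 76.
Total exposure: 4 + 6.5 + 4 + 5 = 19.5 months.
After the first batch: Gamma(21 + 76, 16 + 19.5) = Gamma(97, 71/2).
Total count: 47 + 32 + 23 + 6 = 108.
Total exposure: 7 + 4 + 4 + 1 = 16 months.
After the second batch: Gamma(97 + 108, 71/2 + 16) = Gamma(205, 103/2).
Posterior mean = α'/β' = 205/(103/2) = 410/103.

410/103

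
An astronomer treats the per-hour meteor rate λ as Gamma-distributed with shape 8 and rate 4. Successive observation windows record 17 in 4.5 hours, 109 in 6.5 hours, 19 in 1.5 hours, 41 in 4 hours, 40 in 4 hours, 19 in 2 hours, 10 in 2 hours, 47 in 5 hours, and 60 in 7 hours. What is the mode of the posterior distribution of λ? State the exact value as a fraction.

82/9

Total count: 17 + 109 + 19 + 41 + 40 + 19 + 10 + 47 + 60 = 362.
Total exposure: 4.5 + 6.5 + 1.5 + 4 + 4 + 2 + 2 + 5 + 7 = 36.5 hours.
Gamma(α, β) with Poisson data over total exposure Σt gives posterior Gamma(α+Σx, β+Σt) = Gamma(370, 81/2).
Posterior mode = (α'−1)/β' = 369/(81/2) = 82/9.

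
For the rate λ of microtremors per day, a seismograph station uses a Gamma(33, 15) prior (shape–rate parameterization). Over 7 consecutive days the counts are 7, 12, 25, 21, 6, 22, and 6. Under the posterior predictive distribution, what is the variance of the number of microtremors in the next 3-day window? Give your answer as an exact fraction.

225/11

Total count: 7 + 12 + 25 + 21 + 6 + 22 + 6 = 99.
Total exposure: 7 days.
Gamma(α, β) with Poisson data over total exposure Σt gives posterior Gamma(α+Σx, β+Σt) = Gamma(132, 22).
The posterior predictive for a window of length T is Negative Binomial with variance T·α'·(β'+T)/β'² = 3·132·25/484 = 225/11.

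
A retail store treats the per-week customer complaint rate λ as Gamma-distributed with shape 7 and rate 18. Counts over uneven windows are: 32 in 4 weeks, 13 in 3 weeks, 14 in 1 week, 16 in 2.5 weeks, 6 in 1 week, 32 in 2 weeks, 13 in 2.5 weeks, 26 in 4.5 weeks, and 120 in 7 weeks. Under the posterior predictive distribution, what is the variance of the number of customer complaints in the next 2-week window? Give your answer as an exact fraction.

Total count: 32 + 13 + 14 + 16 + 6 + 32 + 13 + 26 + 120 = 272.
Total exposure: 4 + 3 + 1 + 2.5 + 1 + 2 + 2.5 + 4.5 + 7 = 27.5 weeks.
Gamma(α, β) with Poisson data over total exposure Σt gives posterior Gamma(α+Σx, β+Σt) = Gamma(279, 91/2).
The posterior predictive for a window of length T is Negative Binomial with variance T·α'·(β'+T)/β'² = 2·279·(95/2)/(8281/4) = 106020/8281.

106020/8281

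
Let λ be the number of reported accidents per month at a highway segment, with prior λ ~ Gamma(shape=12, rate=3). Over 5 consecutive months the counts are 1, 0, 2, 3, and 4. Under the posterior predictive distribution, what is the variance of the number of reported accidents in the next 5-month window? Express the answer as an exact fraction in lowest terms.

715/32

Total count: 1 + 0 + 2 + 3 + 4 = 10.
Total exposure: 5 months.
By Gamma–Poisson conjugacy, the posterior is Gamma(α + Σx, β + Σt) = Gamma(12 + 10, 3 + 5) = Gamma(22, 8).
The posterior predictive for a window of length T is Negative Binomial with variance T·α'·(β'+T)/β'² = 5·22·13/64 = 715/32.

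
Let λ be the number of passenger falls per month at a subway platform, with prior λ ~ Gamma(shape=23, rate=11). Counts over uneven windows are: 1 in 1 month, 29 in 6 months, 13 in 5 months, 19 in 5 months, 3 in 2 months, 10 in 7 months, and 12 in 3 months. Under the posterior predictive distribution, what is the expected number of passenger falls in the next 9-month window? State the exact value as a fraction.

99/4

Total count: 1 + 29 + 13 + 19 + 3 + 10 + 12 = 87.
Total exposure: 1 + 6 + 5 + 5 + 2 + 7 + 3 = 29 months.
Posterior: α' = 23 + 87 = 110, β' = 11 + 29 = 40.
Predictive mean over a 9-month window = T·E[λ|data] = 9·110/40 = 99/4.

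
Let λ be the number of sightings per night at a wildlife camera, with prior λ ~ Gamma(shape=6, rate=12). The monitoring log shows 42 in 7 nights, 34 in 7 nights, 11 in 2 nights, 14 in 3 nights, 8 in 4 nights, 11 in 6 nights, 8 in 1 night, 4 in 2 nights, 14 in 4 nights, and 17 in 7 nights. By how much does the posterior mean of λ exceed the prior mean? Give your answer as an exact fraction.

Total count: 42 + 34 + 11 + 14 + 8 + 11 + 8 + 4 + 14 + 17 = 163.
Total exposure: 7 + 7 + 2 + 3 + 4 + 6 + 1 + 2 + 4 + 7 = 43 nights.
Conjugate update: add total count to the shape and total exposure to the rate, giving Gamma(169, 55).
Posterior mean = 169/55 = 169/55; prior mean = 6/12 = 1/2. Difference = 169/55 − 1/2 = 283/110.

283/110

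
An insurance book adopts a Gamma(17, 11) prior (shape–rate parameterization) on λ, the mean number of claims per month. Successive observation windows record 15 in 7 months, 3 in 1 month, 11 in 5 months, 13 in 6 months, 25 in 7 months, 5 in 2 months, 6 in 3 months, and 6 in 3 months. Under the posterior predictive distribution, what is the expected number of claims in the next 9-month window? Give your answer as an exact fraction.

Total count: 15 + 3 + 11 + 13 + 25 + 5 + 6 + 6 = 84.
Total exposure: 7 + 1 + 5 + 6 + 7 + 2 + 3 + 3 = 34 months.
By Gamma–Poisson conjugacy, the posterior is Gamma(α + Σx, β + Σt) = Gamma(17 + 84, 11 + 34) = Gamma(101, 45).
Predictive mean over a 9-month window = T·E[λ|data] = 9·101/45 = 101/5.

101/5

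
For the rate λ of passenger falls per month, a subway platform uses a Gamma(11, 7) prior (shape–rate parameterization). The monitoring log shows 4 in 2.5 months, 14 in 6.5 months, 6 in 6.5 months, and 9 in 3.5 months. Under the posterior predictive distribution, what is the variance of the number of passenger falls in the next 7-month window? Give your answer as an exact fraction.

2541/169

Total count: 4 + 14 + 6 + 9 = 33.
Total exposure: 2.5 + 6.5 + 6.5 + 3.5 = 19 months.
The Gamma prior is conjugate for the Poisson rate, so λ | data ~ Gamma(11+33, 7+19) = Gamma(44, 26).
The posterior predictive for a window of length T is Negative Binomial with variance T·α'·(β'+T)/β'² = 7·44·33/676 = 2541/169.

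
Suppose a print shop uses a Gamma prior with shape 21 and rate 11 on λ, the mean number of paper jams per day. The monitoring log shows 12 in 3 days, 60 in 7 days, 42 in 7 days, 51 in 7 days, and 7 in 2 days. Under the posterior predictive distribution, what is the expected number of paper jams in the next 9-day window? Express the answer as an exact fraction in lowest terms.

1737/37

Total count: 12 + 60 + 42 + 51 + 7 = 172.
Total exposure: 3 + 7 + 7 + 7 + 2 = 26 days.
Conjugate update: add total count to the shape and total exposure to the rate, giving Gamma(193, 37).
Predictive mean over a 9-day window = T·E[λ|data] = 9·193/37 = 1737/37.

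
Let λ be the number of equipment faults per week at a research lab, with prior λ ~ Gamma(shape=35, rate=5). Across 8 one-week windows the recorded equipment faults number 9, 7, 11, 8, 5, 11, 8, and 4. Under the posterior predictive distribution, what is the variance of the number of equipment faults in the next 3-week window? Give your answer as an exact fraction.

4704/169

Total count: 9 + 7 + 11 + 8 + 5 + 11 + 8 + 4 = 63.
Total exposure: 8 weeks.
Conjugate update: add total count to the shape and total exposure to the rate, giving Gamma(98, 13).
The posterior predictive for a window of length T is Negative Binomial with variance T·α'·(β'+T)/β'² = 3·98·16/169 = 4704/169.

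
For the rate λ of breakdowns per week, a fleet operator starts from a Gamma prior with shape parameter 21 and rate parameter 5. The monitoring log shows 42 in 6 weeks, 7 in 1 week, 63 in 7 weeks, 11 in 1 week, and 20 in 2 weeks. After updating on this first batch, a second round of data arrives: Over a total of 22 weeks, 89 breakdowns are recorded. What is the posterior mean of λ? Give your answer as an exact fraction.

Total count: 42 + 7 + 63 + 11 + 20 = 143.
Total exposure: 6 + 1 + 7 + 1 + 2 = 17 weeks.
After the first batch: Gamma(21 + 143, 5 + 17) = Gamma(164, 22).
Total count 89 over total exposure 22 weeks.
After the second batch: Gamma(164 + 89, 22 + 22) = Gamma(253, 44).
Posterior mean = α'/β' = 253/44 = 23/4.

23/4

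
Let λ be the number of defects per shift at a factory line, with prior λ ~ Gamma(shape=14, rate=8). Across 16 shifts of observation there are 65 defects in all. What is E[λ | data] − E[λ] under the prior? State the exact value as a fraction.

37/24

Total count 65 over total exposure 16 shifts.
By Gamma–Poisson conjugacy, the posterior is Gamma(α + Σx, β + Σt) = Gamma(14 + 65, 8 + 16) = Gamma(79, 24).
Posterior mean = 79/24 = 79/24; prior mean = 14/8 = 7/4. Difference = 79/24 − 7/4 = 37/24.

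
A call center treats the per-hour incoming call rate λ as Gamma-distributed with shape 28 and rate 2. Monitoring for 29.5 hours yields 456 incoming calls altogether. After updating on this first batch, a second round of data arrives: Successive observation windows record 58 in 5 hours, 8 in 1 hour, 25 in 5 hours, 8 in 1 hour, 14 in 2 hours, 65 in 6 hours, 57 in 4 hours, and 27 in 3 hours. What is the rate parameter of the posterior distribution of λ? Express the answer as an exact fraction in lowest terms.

Total count 456 over total exposure 29.5 hours.
After the first batch: Gamma(28 + 456, 2 + 29.5) = Gamma(484, 63/2).
Total count: 58 + 8 + 25 + 8 + 14 + 65 + 57 + 27 = 262.
Total exposure: 5 + 1 + 5 + 1 + 2 + 6 + 4 + 3 = 27 hours.
After the second batch: Gamma(484 + 262, 63/2 + 27) = Gamma(746, 117/2).

117/2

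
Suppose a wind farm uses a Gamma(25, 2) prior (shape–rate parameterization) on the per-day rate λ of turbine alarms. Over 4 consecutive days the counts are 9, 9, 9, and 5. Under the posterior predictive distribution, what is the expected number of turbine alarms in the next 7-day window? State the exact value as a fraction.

Total count: 9 + 9 + 9 + 5 = 32.
Total exposure: 4 days.
Posterior: α' = 25 + 32 = 57, β' = 2 + 4 = 6.
Predictive mean over a 7-day window = T·E[λ|data] = 7·57/6 = 133/2.

133/2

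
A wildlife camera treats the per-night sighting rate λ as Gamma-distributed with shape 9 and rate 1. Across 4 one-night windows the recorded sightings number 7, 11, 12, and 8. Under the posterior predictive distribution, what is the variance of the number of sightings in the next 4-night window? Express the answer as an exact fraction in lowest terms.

Total count: 7 + 11 + 12 + 8 = 38.
Total exposure: 4 nights.
The Gamma prior is conjugate for the Poisson rate, so λ | data ~ Gamma(9+38, 1+4) = Gamma(47, 5).
The posterior predictive for a window of length T is Negative Binomial with variance T·α'·(β'+T)/β'² = 4·47·9/25 = 1692/25.

1692/25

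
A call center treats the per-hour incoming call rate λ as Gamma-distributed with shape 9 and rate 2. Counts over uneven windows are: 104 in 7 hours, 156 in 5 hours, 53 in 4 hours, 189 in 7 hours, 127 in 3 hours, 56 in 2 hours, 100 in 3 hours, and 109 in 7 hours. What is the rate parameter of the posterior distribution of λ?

40

Total count: 104 + 156 + 53 + 189 + 127 + 56 + 100 + 109 = 894.
Total exposure: 7 + 5 + 4 + 7 + 3 + 2 + 3 + 7 = 38 hours.
By Gamma–Poisson conjugacy, the posterior is Gamma(α + Σx, β + Σt) = Gamma(9 + 894, 2 + 38) = Gamma(903, 40).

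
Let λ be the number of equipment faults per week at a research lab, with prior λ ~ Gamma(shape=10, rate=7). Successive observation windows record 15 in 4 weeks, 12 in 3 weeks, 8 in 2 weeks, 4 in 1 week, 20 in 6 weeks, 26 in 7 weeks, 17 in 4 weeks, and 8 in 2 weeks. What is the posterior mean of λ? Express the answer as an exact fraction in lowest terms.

10/3

Total count: 15 + 12 + 8 + 4 + 20 + 26 + 17 + 8 = 110.
Total exposure: 4 + 3 + 2 + 1 + 6 + 7 + 4 + 2 = 29 weeks.
Posterior: α' = 10 + 110 = 120, β' = 7 + 29 = 36.
Posterior mean = α'/β' = 120/36 = 10/3.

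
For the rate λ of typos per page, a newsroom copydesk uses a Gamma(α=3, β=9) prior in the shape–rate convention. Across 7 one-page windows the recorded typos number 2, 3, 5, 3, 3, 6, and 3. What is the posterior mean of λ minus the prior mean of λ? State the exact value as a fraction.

17/12

Total count: 2 + 3 + 5 + 3 + 3 + 6 + 3 = 25.
Total exposure: 7 pages.
The Gamma prior is conjugate for the Poisson rate, so λ | data ~ Gamma(3+25, 9+7) = Gamma(28, 16).
Posterior mean = 28/16 = 7/4; prior mean = 3/9 = 1/3. Difference = 7/4 − 1/3 = 17/12.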